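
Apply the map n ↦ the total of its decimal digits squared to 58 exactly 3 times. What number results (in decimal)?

42

58 → 5² + 8² = 25 + 64 = 89
89 → 8² + 9² = 64 + 81 = 145
145 → 1² + 4² + 5² = 1 + 16 + 25 = 42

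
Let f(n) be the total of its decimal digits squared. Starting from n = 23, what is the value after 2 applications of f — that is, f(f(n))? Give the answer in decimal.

10

23 → 2² + 3² = 13
13 → 1² + 3² = 10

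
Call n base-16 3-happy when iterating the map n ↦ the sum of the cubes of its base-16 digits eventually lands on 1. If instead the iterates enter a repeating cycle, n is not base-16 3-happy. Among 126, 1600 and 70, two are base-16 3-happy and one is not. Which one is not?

126

126: 126 → 3087 → 5103 → 6147 → 540 → 1737 → 2673 → 1344 → 189 → 3528 → 4437 → 252 → 5103  — repeats 5103 (not base-16 3-happy)
1600: 1600 → 280 → 514 → 16 → 1  — reaches 1 (base-16 3-happy)
70: 70 → 280 → 514 → 16 → 1  — reaches 1 (base-16 3-happy)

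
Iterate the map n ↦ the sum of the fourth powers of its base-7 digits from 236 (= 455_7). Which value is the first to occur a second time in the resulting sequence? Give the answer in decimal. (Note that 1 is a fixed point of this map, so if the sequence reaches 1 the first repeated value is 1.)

898

236 = (4,5,5)_7 → 4⁴ + 5⁴ + 5⁴ = 256 + 625 + 625 = 1506
1506 = (4,2,5,1)_7 → 4⁴ + 2⁴ + 5⁴ + 1⁴ = 256 + 16 + 625 + 1 = 898
898 = (2,4,2,2)_7 → 2⁴ + 4⁴ + 2⁴ + 2⁴ = 16 + 256 + 16 + 16 = 304
304 = (6,1,3)_7 → 6⁴ + 1⁴ + 3⁴ = 1296 + 1 + 81 = 1378
1378 = (4,0,0,6)_7 → 4⁴ + 0⁴ + 0⁴ + 6⁴ = 256 + 0 + 0 + 1296 = 1552
1552 = (4,3,4,5)_7 → 4⁴ + 3⁴ + 4⁴ + 5⁴ = 256 + 81 + 256 + 625 = 1218
1218 = (3,3,6,0)_7 → 3⁴ + 3⁴ + 6⁴ + 0⁴ = 81 + 81 + 1296 + 0 = 1458
1458 = (4,1,5,2)_7 → 4⁴ + 1⁴ + 5⁴ + 2⁴ = 256 + 1 + 625 + 16 = 898  — 898 already appeared earlier.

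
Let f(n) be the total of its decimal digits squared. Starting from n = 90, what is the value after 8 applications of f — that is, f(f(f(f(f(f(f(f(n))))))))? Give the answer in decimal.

42

90 → 9² + 0² = 81
81 → 8² + 1² = 65
65 → 6² + 5² = 61
61 → 6² + 1² = 37
37 → 3² + 7² = 58
58 → 5² + 8² = 89
89 → 8² + 9² = 145
145 → 1² + 4² + 5² = 42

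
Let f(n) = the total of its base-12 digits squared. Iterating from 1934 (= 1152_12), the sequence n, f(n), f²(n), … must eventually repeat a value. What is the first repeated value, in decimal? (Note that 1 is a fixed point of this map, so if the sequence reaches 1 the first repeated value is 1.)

1934 = (1,1,5,2)_12 → 31
31 = (2,7)_12 → 53
53 = (4,5)_12 → 41
41 = (3,5)_12 → 34
34 = (2,10)_12 → 104
104 = (8,8)_12 → 128
128 = (10,8)_12 → 164
164 = (1,1,8)_12 → 66
66 = (5,6)_12 → 61
61 = (5,1)_12 → 26
26 = (2,2)_12 → 8
8 = (8)_12 → 64
64 = (5,4)_12 → 41  — 41 already appeared earlier.

41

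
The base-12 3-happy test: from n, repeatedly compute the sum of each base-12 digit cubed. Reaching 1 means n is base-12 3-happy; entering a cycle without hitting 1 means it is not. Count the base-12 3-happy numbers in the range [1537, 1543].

5

1537: 1537 → 1513 → 1217 → 762 → 368 → 736 → 190 → 1028 → 856 → 1520 → 1728 → 1  — base-12 3-happy
1538: 1538 → 1520 → 1728 → 1  — base-12 3-happy
1539: 1539 → 1539  — not base-12 3-happy
1540: 1540 → 1576 → 2395 → 751 → 476 → 566 → 1366 → 1854 → 1217 → 762 → 368 → 736 → 190 → 1028 → 856 → 1520 → 1728 → 1  — base-12 3-happy
1541: 1541 → 1637 → 1520 → 1728 → 1  — base-12 3-happy
1542: 1542 → 1728 → 1  — base-12 3-happy
1543: 1543 → 1855 → 1344 → 793 → 342 → 288 → 8 → 512 → 755 → 1464 → 1008 → 343 → 415 → 1351 → 1136 → 1855  — not base-12 3-happy
base-12 3-happy: 1537, 1538, 1540, 1541, 1542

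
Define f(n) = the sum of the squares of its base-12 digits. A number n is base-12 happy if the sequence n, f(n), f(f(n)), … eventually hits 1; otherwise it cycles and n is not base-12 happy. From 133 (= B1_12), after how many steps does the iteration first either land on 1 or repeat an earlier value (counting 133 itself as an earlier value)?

12

133 = (11,1)_12 → 11² + 1² = 122
122 = (10,2)_12 → 10² + 2² = 104
104 = (8,8)_12 → 8² + 8² = 128
128 = (10,8)_12 → 10² + 8² = 164
164 = (1,1,8)_12 → 1² + 1² + 8² = 66
66 = (5,6)_12 → 5² + 6² = 61
61 = (5,1)_12 → 5² + 1² = 26
26 = (2,2)_12 → 2² + 2² = 8
8 = (8)_12 → 8² = 64
64 = (5,4)_12 → 5² + 4² = 41
41 = (3,5)_12 → 3² + 5² = 34
34 = (2,10)_12 → 2² + 10² = 104  — 104 repeats.
That took 12 steps.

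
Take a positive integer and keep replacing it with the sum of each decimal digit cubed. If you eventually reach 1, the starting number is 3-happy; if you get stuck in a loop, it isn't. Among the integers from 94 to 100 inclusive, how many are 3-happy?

94: 94 → 793 → 1099 → 1459 → 919 → 1459  (repeats 1459)
95: 95 → 854 → 701 → 344 → 155 → 251 → 134 → 92 → 737 → 713 → 371 → 371  (repeats 371)
96: 96 → 945 → 918 → 1242 → 81 → 513 → 153 → 153  (repeats 153)
97: 97 → 1072 → 352 → 160 → 217 → 352  (repeats 352)
98: 98 → 1241 → 74 → 407 → 407  (repeats 407)
99: 99 → 1458 → 702 → 351 → 153 → 153  (repeats 153)
100: 100 → 1  (reaches 1)
3-happy: 100

1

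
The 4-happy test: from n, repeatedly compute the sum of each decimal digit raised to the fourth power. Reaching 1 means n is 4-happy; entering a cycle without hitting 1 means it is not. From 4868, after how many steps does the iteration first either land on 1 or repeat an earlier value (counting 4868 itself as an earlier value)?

4868 → 4⁴ + 8⁴ + 6⁴ + 8⁴ = 256 + 4096 + 1296 + 4096 = 9744
9744 → 9⁴ + 7⁴ + 4⁴ + 4⁴ = 6561 + 2401 + 256 + 256 = 9474
9474 → 9⁴ + 4⁴ + 7⁴ + 4⁴ = 6561 + 256 + 2401 + 256 = 9474  — 9474 repeats.
That took 3 steps.

3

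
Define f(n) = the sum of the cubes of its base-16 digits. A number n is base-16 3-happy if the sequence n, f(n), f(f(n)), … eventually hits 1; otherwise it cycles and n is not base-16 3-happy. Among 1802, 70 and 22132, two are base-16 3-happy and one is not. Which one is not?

1802: 1802 → 1343 → 3527 → 4268 → 2729 → 2729  — repeats 2729 (not base-16 3-happy)
70: 70 → 280 → 514 → 16 → 1  — reaches 1 (base-16 3-happy)
22132: 22132 → 748 → 4480 → 514 → 16 → 1  — reaches 1 (base-16 3-happy)

1802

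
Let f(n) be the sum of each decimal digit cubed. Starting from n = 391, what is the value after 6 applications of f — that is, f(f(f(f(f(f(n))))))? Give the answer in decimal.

391 → 3³ + 9³ + 1³ = 27 + 729 + 1 = 757
757 → 7³ + 5³ + 7³ = 343 + 125 + 343 = 811
811 → 8³ + 1³ + 1³ = 512 + 1 + 1 = 514
514 → 5³ + 1³ + 4³ = 125 + 1 + 64 = 190
190 → 1³ + 9³ + 0³ = 1 + 729 + 0 = 730
730 → 7³ + 3³ + 0³ = 343 + 27 + 0 = 370

370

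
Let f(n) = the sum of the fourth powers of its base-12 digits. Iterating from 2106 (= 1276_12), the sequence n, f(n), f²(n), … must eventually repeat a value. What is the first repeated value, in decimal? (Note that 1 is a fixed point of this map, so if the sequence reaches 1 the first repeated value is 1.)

2106 = (1,2,7,6)_12 → 1⁴ + 2⁴ + 7⁴ + 6⁴ = 1 + 16 + 2401 + 1296 = 3714
3714 = (2,1,9,6)_12 → 2⁴ + 1⁴ + 9⁴ + 6⁴ = 16 + 1 + 6561 + 1296 = 7874
7874 = (4,6,8,2)_12 → 4⁴ + 6⁴ + 8⁴ + 2⁴ = 256 + 1296 + 4096 + 16 = 5664
5664 = (3,3,4,0)_12 → 3⁴ + 3⁴ + 4⁴ + 0⁴ = 81 + 81 + 256 + 0 = 418
418 = (2,10,10)_12 → 2⁴ + 10⁴ + 10⁴ = 16 + 10000 + 10000 = 20016
20016 = (11,7,0,0)_12 → 11⁴ + 7⁴ + 0⁴ + 0⁴ = 14641 + 2401 + 0 + 0 = 17042
17042 = (9,10,4,2)_12 → 9⁴ + 10⁴ + 4⁴ + 2⁴ = 6561 + 10000 + 256 + 16 = 16833
16833 = (9,8,10,9)_12 → 9⁴ + 8⁴ + 10⁴ + 9⁴ = 6561 + 4096 + 10000 + 6561 = 27218
27218 = (1,3,9,0,2)_12 → 1⁴ + 3⁴ + 9⁴ + 0⁴ + 2⁴ = 1 + 81 + 6561 + 0 + 16 = 6659
6659 = (3,10,2,11)_12 → 3⁴ + 10⁴ + 2⁴ + 11⁴ = 81 + 10000 + 16 + 14641 = 24738
24738 = (1,2,3,9,6)_12 → 1⁴ + 2⁴ + 3⁴ + 9⁴ + 6⁴ = 1 + 16 + 81 + 6561 + 1296 = 7955
7955 = (4,7,2,11)_12 → 4⁴ + 7⁴ + 2⁴ + 11⁴ = 256 + 2401 + 16 + 14641 = 17314
17314 = (10,0,2,10)_12 → 10⁴ + 0⁴ + 2⁴ + 10⁴ = 10000 + 0 + 16 + 10000 = 20016  — 20016 already appeared earlier.

20016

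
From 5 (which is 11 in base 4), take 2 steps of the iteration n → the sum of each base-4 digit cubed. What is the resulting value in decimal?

5 = (1,1)_4 → 1³ + 1³ = 1 + 1 = 2
2 = (2)_4 → 2³ = 8

8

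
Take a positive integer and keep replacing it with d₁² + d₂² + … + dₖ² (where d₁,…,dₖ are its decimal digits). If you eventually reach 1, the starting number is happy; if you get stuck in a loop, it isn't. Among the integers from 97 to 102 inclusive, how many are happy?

2

97: 97 → 130 → 10 → 1  — happy
98: 98 → 145 → 42 → 20 → 4 → 16 → 37 → 58 → 89 → 145  — not happy
99: 99 → 162 → 41 → 17 → 50 → 25 → 29 → 85 → 89 → 145 → 42 → 20 → 4 → 16 → 37 → 58 → 89  — not happy
100: 100 → 1  — happy
101: 101 → 2 → 4 → 16 → 37 → 58 → 89 → 145 → 42 → 20 → 4  — not happy
102: 102 → 5 → 25 → 29 → 85 → 89 → 145 → 42 → 20 → 4 → 16 → 37 → 58 → 89  — not happy
happy: 97, 100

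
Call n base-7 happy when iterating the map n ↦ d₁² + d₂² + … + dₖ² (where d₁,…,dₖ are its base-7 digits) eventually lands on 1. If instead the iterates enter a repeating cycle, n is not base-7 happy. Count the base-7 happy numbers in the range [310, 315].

310: 310 → 44 → 40 → 50 → 2 → 4 → 16 → 8 → 2  — not base-7 happy
311: 311 → 49 → 1  — base-7 happy
312: 312 → 56 → 2 → 4 → 16 → 8 → 2  — not base-7 happy
313: 313 → 65 → 9 → 5 → 25 → 25  — not base-7 happy
314: 314 → 76 → 46 → 52 → 10 → 10  — not base-7 happy
315: 315 → 45 → 45  — not base-7 happy
base-7 happy: 311

1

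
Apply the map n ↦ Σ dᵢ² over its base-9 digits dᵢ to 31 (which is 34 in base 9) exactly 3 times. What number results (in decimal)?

31 = (3,4)_9 → 3² + 4² = 9 + 16 = 25
25 = (2,7)_9 → 2² + 7² = 4 + 49 = 53
53 = (5,8)_9 → 5² + 8² = 25 + 64 = 89

89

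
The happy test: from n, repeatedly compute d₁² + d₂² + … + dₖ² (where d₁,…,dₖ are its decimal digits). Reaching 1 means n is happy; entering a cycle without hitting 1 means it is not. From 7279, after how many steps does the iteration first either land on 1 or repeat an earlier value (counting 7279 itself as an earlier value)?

7279 → 7² + 2² + 7² + 9² = 49 + 4 + 49 + 81 = 183
183 → 1² + 8² + 3² = 1 + 64 + 9 = 74
74 → 7² + 4² = 49 + 16 = 65
65 → 6² + 5² = 36 + 25 = 61
61 → 6² + 1² = 36 + 1 = 37
37 → 3² + 7² = 9 + 49 = 58
58 → 5² + 8² = 25 + 64 = 89
89 → 8² + 9² = 64 + 81 = 145
145 → 1² + 4² + 5² = 1 + 16 + 25 = 42
42 → 4² + 2² = 16 + 4 = 20
20 → 2² + 0² = 4 + 0 = 4
4 → 4² = 16
16 → 1² + 6² = 1 + 36 = 37  — 37 repeats.
That took 13 steps.

13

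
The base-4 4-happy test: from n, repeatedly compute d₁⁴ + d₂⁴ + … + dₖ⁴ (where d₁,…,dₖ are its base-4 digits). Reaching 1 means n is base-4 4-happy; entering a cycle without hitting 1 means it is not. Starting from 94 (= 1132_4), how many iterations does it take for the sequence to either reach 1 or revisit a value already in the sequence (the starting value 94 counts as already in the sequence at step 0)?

7

94 = (1,1,3,2)_4 → 1⁴ + 1⁴ + 3⁴ + 2⁴ = 1 + 1 + 81 + 16 = 99
99 = (1,2,0,3)_4 → 1⁴ + 2⁴ + 0⁴ + 3⁴ = 1 + 16 + 0 + 81 = 98
98 = (1,2,0,2)_4 → 1⁴ + 2⁴ + 0⁴ + 2⁴ = 1 + 16 + 0 + 16 = 33
33 = (2,0,1)_4 → 2⁴ + 0⁴ + 1⁴ = 16 + 0 + 1 = 17
17 = (1,0,1)_4 → 1⁴ + 0⁴ + 1⁴ = 1 + 0 + 1 = 2
2 = (2)_4 → 2⁴ = 16
16 = (1,0,0)_4 → 1⁴ + 0⁴ + 0⁴ = 1 + 0 + 0 = 1  — reached 1.
That took 7 steps.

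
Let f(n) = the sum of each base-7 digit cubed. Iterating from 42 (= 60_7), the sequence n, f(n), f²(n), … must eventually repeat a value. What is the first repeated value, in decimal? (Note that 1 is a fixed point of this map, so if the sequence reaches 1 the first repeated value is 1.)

42 = (6,0)_7 → 6³ + 0³ = 216 + 0 = 216
216 = (4,2,6)_7 → 4³ + 2³ + 6³ = 64 + 8 + 216 = 288
288 = (5,6,1)_7 → 5³ + 6³ + 1³ = 125 + 216 + 1 = 342
342 = (6,6,6)_7 → 6³ + 6³ + 6³ = 216 + 216 + 216 = 648
648 = (1,6,1,4)_7 → 1³ + 6³ + 1³ + 4³ = 1 + 216 + 1 + 64 = 282
282 = (5,5,2)_7 → 5³ + 5³ + 2³ = 125 + 125 + 8 = 258
258 = (5,1,6)_7 → 5³ + 1³ + 6³ = 125 + 1 + 216 = 342  — 342 already appeared earlier.

342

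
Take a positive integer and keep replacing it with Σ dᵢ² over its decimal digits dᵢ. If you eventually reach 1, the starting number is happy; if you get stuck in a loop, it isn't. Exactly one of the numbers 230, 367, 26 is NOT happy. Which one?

230: 230 → 13 → 10 → 1  — reaches 1 (happy)
367: 367 → 94 → 97 → 130 → 10 → 1  — reaches 1 (happy)
26: 26 → 40 → 16 → 37 → 58 → 89 → 145 → 42 → 20 → 4 → 16  — repeats 16 (not happy)

26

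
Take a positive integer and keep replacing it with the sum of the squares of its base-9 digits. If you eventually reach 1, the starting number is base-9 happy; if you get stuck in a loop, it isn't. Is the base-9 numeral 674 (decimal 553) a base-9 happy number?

base-9 happy

553 = (6,7,4)_9 → 6² + 7² + 4² = 36 + 49 + 16 = 101
101 = (1,2,2)_9 → 1² + 2² + 2² = 1 + 4 + 4 = 9
9 = (1,0)_9 → 1² + 0² = 1 + 0 = 1  — reached 1.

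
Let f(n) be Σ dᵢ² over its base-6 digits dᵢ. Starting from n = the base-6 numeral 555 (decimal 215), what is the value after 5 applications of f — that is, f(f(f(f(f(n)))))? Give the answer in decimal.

17

215 = (5,5,5)_6 → 5² + 5² + 5² = 75
75 = (2,0,3)_6 → 2² + 0² + 3² = 13
13 = (2,1)_6 → 2² + 1² = 5
5 = (5)_6 → 5² = 25
25 = (4,1)_6 → 4² + 1² = 17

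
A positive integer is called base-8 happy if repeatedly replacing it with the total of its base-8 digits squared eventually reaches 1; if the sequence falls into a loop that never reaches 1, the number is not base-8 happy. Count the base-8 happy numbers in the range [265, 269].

265: 265 → 18 → 8 → 1  (reaches 1)
266: 266 → 21 → 29 → 34 → 20 → 20  (repeats 20)
267: 267 → 26 → 13 → 26  (repeats 26)
268: 268 → 33 → 17 → 5 → 25 → 10 → 5  (repeats 5)
269: 269 → 42 → 29 → 34 → 20 → 20  (repeats 20)
base-8 happy: 265

1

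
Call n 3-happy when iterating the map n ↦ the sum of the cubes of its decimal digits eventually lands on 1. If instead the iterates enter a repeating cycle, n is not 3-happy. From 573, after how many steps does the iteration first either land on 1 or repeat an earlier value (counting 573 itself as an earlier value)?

7

573 → 5³ + 7³ + 3³ = 495
495 → 4³ + 9³ + 5³ = 918
918 → 9³ + 1³ + 8³ = 1242
1242 → 1³ + 2³ + 4³ + 2³ = 81
81 → 8³ + 1³ = 513
513 → 5³ + 1³ + 3³ = 153
153 → 1³ + 5³ + 3³ = 153  — 153 repeats.
That took 7 steps.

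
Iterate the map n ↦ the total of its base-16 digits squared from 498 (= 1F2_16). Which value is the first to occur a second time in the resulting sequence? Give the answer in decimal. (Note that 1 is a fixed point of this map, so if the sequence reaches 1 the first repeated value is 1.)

498 = (1,15,2)_16 → 1² + 15² + 2² = 1 + 225 + 4 = 230
230 = (14,6)_16 → 14² + 6² = 196 + 36 = 232
232 = (14,8)_16 → 14² + 8² = 196 + 64 = 260
260 = (1,0,4)_16 → 1² + 0² + 4² = 1 + 0 + 16 = 17
17 = (1,1)_16 → 1² + 1² = 1 + 1 = 2
2 = (2)_16 → 2² = 4
4 = (4)_16 → 4² = 16
16 = (1,0)_16 → 1² + 0² = 1 + 0 = 1  — reached the fixed point 1.
1 → 1, so 1 is the first repeated value.

1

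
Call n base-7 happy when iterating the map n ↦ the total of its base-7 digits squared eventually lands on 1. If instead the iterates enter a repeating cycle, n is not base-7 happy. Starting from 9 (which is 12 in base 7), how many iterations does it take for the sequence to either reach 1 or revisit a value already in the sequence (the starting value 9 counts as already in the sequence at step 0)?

3

9 = (1,2)_7 → 1² + 2² = 5
5 = (5)_7 → 5² = 25
25 = (3,4)_7 → 3² + 4² = 25  — 25 repeats.
That took 3 steps.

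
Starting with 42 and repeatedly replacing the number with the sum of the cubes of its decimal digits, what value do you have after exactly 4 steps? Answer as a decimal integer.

153

42 → 4³ + 2³ = 64 + 8 = 72
72 → 7³ + 2³ = 343 + 8 = 351
351 → 3³ + 5³ + 1³ = 27 + 125 + 1 = 153
153 → 1³ + 5³ + 3³ = 1 + 125 + 27 = 153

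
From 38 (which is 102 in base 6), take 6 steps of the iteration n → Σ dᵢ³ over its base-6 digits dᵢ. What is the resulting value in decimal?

38 = (1,0,2)_6 → 9
9 = (1,3)_6 → 28
28 = (4,4)_6 → 128
128 = (3,3,2)_6 → 62
62 = (1,4,2)_6 → 73
73 = (2,0,1)_6 → 9

9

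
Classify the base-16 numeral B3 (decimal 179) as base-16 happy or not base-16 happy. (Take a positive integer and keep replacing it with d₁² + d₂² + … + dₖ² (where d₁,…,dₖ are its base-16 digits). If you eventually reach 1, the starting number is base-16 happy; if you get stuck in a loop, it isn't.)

base-16 happy

179 = (11,3)_16 → 11² + 3² = 121 + 9 = 130
130 = (8,2)_16 → 8² + 2² = 64 + 4 = 68
68 = (4,4)_16 → 4² + 4² = 16 + 16 = 32
32 = (2,0)_16 → 2² + 0² = 4 + 0 = 4
4 = (4)_16 → 4² = 16
16 = (1,0)_16 → 1² + 0² = 1 + 0 = 1  — reached 1.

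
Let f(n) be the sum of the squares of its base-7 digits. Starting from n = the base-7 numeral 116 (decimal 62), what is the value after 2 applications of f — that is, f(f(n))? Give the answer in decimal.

62 = (1,1,6)_7 → 38
38 = (5,3)_7 → 34

34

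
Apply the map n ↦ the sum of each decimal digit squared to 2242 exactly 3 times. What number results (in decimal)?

100

2242 → 2² + 2² + 4² + 2² = 28
28 → 2² + 8² = 68
68 → 6² + 8² = 100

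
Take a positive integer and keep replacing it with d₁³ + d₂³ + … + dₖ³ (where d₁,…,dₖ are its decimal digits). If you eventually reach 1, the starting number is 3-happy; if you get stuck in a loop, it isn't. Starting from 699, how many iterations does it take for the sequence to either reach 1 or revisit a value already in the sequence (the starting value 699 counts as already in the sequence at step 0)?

699 → 6³ + 9³ + 9³ = 1674
1674 → 1³ + 6³ + 7³ + 4³ = 624
624 → 6³ + 2³ + 4³ = 288
288 → 2³ + 8³ + 8³ = 1032
1032 → 1³ + 0³ + 3³ + 2³ = 36
36 → 3³ + 6³ = 243
243 → 2³ + 4³ + 3³ = 99
99 → 9³ + 9³ = 1458
1458 → 1³ + 4³ + 5³ + 8³ = 702
702 → 7³ + 0³ + 2³ = 351
351 → 3³ + 5³ + 1³ = 153
153 → 1³ + 5³ + 3³ = 153  — 153 repeats.
That took 12 steps.

12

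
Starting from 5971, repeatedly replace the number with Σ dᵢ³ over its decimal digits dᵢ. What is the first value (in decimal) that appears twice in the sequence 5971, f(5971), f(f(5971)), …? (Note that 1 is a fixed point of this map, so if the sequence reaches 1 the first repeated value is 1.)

5971 → 5³ + 9³ + 7³ + 1³ = 1198
1198 → 1³ + 1³ + 9³ + 8³ = 1243
1243 → 1³ + 2³ + 4³ + 3³ = 100
100 → 1³ + 0³ + 0³ = 1  — reached the fixed point 1.
1 → 1, so 1 is the first repeated value.

1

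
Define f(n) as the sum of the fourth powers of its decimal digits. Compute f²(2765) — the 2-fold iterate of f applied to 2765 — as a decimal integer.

2765 → 2⁴ + 7⁴ + 6⁴ + 5⁴ = 16 + 2401 + 1296 + 625 = 4338
4338 → 4⁴ + 3⁴ + 3⁴ + 8⁴ = 256 + 81 + 81 + 4096 = 4514

4514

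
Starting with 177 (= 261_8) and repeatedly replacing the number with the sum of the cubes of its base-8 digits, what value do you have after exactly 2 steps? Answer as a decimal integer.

92

177 = (2,6,1)_8 → 225
225 = (3,4,1)_8 → 92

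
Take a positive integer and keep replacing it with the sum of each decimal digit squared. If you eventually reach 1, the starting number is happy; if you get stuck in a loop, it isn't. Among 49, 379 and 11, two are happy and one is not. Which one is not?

49: 49 → 97 → 130 → 10 → 1  — reaches 1 (happy)
379: 379 → 139 → 91 → 82 → 68 → 100 → 1  — reaches 1 (happy)
11: 11 → 2 → 4 → 16 → 37 → 58 → 89 → 145 → 42 → 20 → 4  — repeats 4 (not happy)

11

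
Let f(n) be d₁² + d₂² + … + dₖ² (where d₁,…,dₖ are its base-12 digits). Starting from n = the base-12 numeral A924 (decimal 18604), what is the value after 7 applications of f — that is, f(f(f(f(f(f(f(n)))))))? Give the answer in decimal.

25

18604 = (10,9,2,4)_12 → 10² + 9² + 2² + 4² = 201
201 = (1,4,9)_12 → 1² + 4² + 9² = 98
98 = (8,2)_12 → 8² + 2² = 68
68 = (5,8)_12 → 5² + 8² = 89
89 = (7,5)_12 → 7² + 5² = 74
74 = (6,2)_12 → 6² + 2² = 40
40 = (3,4)_12 → 3² + 4² = 25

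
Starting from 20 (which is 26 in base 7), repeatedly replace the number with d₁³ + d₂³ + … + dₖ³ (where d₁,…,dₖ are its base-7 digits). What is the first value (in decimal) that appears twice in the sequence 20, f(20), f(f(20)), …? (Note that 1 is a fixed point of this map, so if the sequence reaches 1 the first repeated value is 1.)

20 = (2,6)_7 → 2³ + 6³ = 224
224 = (4,4,0)_7 → 4³ + 4³ + 0³ = 128
128 = (2,4,2)_7 → 2³ + 4³ + 2³ = 80
80 = (1,4,3)_7 → 1³ + 4³ + 3³ = 92
92 = (1,6,1)_7 → 1³ + 6³ + 1³ = 218
218 = (4,3,1)_7 → 4³ + 3³ + 1³ = 92  — 92 already appeared earlier.

92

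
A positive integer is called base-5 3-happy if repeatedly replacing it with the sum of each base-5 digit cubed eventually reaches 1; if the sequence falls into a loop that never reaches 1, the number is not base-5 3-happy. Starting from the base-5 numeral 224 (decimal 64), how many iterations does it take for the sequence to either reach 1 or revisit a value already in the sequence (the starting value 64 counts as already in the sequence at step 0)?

3

64 = (2,2,4)_5 → 2³ + 2³ + 4³ = 8 + 8 + 64 = 80
80 = (3,1,0)_5 → 3³ + 1³ + 0³ = 27 + 1 + 0 = 28
28 = (1,0,3)_5 → 1³ + 0³ + 3³ = 1 + 0 + 27 = 28  — 28 repeats.
That took 3 steps.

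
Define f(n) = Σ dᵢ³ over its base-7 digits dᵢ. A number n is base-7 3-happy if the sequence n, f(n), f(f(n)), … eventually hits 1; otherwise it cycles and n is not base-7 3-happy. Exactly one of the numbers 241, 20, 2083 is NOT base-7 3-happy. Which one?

20

241: 241 → 307 → 433 → 343 → 1  — reaches 1 (base-7 3-happy)
20: 20 → 224 → 128 → 80 → 92 → 218 → 92  — repeats 92 (not base-7 3-happy)
2083: 2083 → 307 → 433 → 343 → 1  — reaches 1 (base-7 3-happy)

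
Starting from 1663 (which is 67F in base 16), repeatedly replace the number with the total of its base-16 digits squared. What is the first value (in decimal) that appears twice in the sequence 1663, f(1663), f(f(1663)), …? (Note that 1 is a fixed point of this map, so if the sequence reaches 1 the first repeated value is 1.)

1663 = (6,7,15)_16 → 6² + 7² + 15² = 36 + 49 + 225 = 310
310 = (1,3,6)_16 → 1² + 3² + 6² = 1 + 9 + 36 = 46
46 = (2,14)_16 → 2² + 14² = 4 + 196 = 200
200 = (12,8)_16 → 12² + 8² = 144 + 64 = 208
208 = (13,0)_16 → 13² + 0² = 169 + 0 = 169
169 = (10,9)_16 → 10² + 9² = 100 + 81 = 181
181 = (11,5)_16 → 11² + 5² = 121 + 25 = 146
146 = (9,2)_16 → 9² + 2² = 81 + 4 = 85
85 = (5,5)_16 → 5² + 5² = 25 + 25 = 50
50 = (3,2)_16 → 3² + 2² = 9 + 4 = 13
13 = (13)_16 → 13² = 169  — 169 already appeared earlier.

169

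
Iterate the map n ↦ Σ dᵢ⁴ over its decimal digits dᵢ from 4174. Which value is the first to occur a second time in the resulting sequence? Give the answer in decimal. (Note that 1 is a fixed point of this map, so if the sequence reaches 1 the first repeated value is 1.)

13139

4174 → 4⁴ + 1⁴ + 7⁴ + 4⁴ = 256 + 1 + 2401 + 256 = 2914
2914 → 2⁴ + 9⁴ + 1⁴ + 4⁴ = 16 + 6561 + 1 + 256 = 6834
6834 → 6⁴ + 8⁴ + 3⁴ + 4⁴ = 1296 + 4096 + 81 + 256 = 5729
5729 → 5⁴ + 7⁴ + 2⁴ + 9⁴ = 625 + 2401 + 16 + 6561 = 9603
9603 → 9⁴ + 6⁴ + 0⁴ + 3⁴ = 6561 + 1296 + 0 + 81 = 7938
7938 → 7⁴ + 9⁴ + 3⁴ + 8⁴ = 2401 + 6561 + 81 + 4096 = 13139
13139 → 1⁴ + 3⁴ + 1⁴ + 3⁴ + 9⁴ = 1 + 81 + 1 + 81 + 6561 = 6725
6725 → 6⁴ + 7⁴ + 2⁴ + 5⁴ = 1296 + 2401 + 16 + 625 = 4338
4338 → 4⁴ + 3⁴ + 3⁴ + 8⁴ = 256 + 81 + 81 + 4096 = 4514
4514 → 4⁴ + 5⁴ + 1⁴ + 4⁴ = 256 + 625 + 1 + 256 = 1138
1138 → 1⁴ + 1⁴ + 3⁴ + 8⁴ = 1 + 1 + 81 + 4096 = 4179
4179 → 4⁴ + 1⁴ + 7⁴ + 9⁴ = 256 + 1 + 2401 + 6561 = 9219
9219 → 9⁴ + 2⁴ + 1⁴ + 9⁴ = 6561 + 16 + 1 + 6561 = 13139  — 13139 already appeared earlier.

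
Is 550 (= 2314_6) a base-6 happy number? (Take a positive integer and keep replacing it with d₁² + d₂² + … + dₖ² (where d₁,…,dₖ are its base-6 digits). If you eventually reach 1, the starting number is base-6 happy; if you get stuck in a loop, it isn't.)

not base-6 happy

550 = (2,3,1,4)_6 → 30
30 = (5,0)_6 → 25
25 = (4,1)_6 → 17
17 = (2,5)_6 → 29
29 = (4,5)_6 → 41
41 = (1,0,5)_6 → 26
26 = (4,2)_6 → 20
20 = (3,2)_6 → 13
13 = (2,1)_6 → 5
5 = (5)_6 → 25  — 25 already seen; the sequence cycles without reaching 1.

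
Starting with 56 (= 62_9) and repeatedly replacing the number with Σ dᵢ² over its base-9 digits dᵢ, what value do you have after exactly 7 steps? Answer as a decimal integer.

56 = (6,2)_9 → 40
40 = (4,4)_9 → 32
32 = (3,5)_9 → 34
34 = (3,7)_9 → 58
58 = (6,4)_9 → 52
52 = (5,7)_9 → 74
74 = (8,2)_9 → 68

68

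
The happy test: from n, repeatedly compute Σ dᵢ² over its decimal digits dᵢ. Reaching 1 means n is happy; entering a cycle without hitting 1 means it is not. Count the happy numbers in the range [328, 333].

2

328: 328 → 77 → 98 → 145 → 42 → 20 → 4 → 16 → 37 → 58 → 89 → 145  (repeats 145)
329: 329 → 94 → 97 → 130 → 10 → 1  (reaches 1)
330: 330 → 18 → 65 → 61 → 37 → 58 → 89 → 145 → 42 → 20 → 4 → 16 → 37  (repeats 37)
331: 331 → 19 → 82 → 68 → 100 → 1  (reaches 1)
332: 332 → 22 → 8 → 64 → 52 → 29 → 85 → 89 → 145 → 42 → 20 → 4 → 16 → 37 → 58 → 89  (repeats 89)
333: 333 → 27 → 53 → 34 → 25 → 29 → 85 → 89 → 145 → 42 → 20 → 4 → 16 → 37 → 58 → 89  (repeats 89)
happy: 329, 331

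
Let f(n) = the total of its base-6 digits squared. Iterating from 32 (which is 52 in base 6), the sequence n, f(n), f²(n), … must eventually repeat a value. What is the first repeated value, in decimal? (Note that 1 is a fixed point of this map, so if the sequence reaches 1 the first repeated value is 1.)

29

32 = (5,2)_6 → 29
29 = (4,5)_6 → 41
41 = (1,0,5)_6 → 26
26 = (4,2)_6 → 20
20 = (3,2)_6 → 13
13 = (2,1)_6 → 5
5 = (5)_6 → 25
25 = (4,1)_6 → 17
17 = (2,5)_6 → 29  — 29 already appeared earlier.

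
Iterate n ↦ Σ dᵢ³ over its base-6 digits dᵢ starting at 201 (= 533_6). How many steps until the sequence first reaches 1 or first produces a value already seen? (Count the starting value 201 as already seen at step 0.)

201 = (5,3,3)_6 → 5³ + 3³ + 3³ = 179
179 = (4,5,5)_6 → 4³ + 5³ + 5³ = 314
314 = (1,2,4,2)_6 → 1³ + 2³ + 4³ + 2³ = 81
81 = (2,1,3)_6 → 2³ + 1³ + 3³ = 36
36 = (1,0,0)_6 → 1³ + 0³ + 0³ = 1  — reached 1.
That took 5 steps.

5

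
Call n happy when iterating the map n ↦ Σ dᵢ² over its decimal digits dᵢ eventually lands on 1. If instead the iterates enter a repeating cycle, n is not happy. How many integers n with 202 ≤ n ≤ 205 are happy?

1

202: 202 → 8 → 64 → 52 → 29 → 85 → 89 → 145 → 42 → 20 → 4 → 16 → 37 → 58 → 89  (repeats 89)
203: 203 → 13 → 10 → 1  (reaches 1)
204: 204 → 20 → 4 → 16 → 37 → 58 → 89 → 145 → 42 → 20  (repeats 20)
205: 205 → 29 → 85 → 89 → 145 → 42 → 20 → 4 → 16 → 37 → 58 → 89  (repeats 89)
happy: 203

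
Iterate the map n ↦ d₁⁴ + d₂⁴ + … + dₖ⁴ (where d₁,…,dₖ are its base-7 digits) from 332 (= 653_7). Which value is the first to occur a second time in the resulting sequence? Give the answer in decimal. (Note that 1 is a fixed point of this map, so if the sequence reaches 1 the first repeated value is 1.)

332 = (6,5,3)_7 → 6⁴ + 5⁴ + 3⁴ = 2002
2002 = (5,5,6,0)_7 → 5⁴ + 5⁴ + 6⁴ + 0⁴ = 2546
2546 = (1,0,2,6,5)_7 → 1⁴ + 0⁴ + 2⁴ + 6⁴ + 5⁴ = 1938
1938 = (5,4,3,6)_7 → 5⁴ + 4⁴ + 3⁴ + 6⁴ = 2258
2258 = (6,4,0,4)_7 → 6⁴ + 4⁴ + 0⁴ + 4⁴ = 1808
1808 = (5,1,6,2)_7 → 5⁴ + 1⁴ + 6⁴ + 2⁴ = 1938  — 1938 already appeared earlier.

1938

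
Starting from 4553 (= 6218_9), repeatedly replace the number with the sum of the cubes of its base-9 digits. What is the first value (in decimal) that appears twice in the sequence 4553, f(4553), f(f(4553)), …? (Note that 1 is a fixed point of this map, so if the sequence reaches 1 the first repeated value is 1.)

27

4553 = (6,2,1,8)_9 → 6³ + 2³ + 1³ + 8³ = 737
737 = (1,0,0,8)_9 → 1³ + 0³ + 0³ + 8³ = 513
513 = (6,3,0)_9 → 6³ + 3³ + 0³ = 243
243 = (3,0,0)_9 → 3³ + 0³ + 0³ = 27
27 = (3,0)_9 → 3³ + 0³ = 27  — 27 already appeared earlier.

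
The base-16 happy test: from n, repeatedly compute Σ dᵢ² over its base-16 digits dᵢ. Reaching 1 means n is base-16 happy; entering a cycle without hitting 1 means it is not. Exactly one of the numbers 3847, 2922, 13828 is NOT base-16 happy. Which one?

3847: 3847 → 274 → 6 → 36 → 20 → 17 → 2 → 4 → 16 → 1  — reaches 1 (base-16 happy)
2922: 2922 → 257 → 2 → 4 → 16 → 1  — reaches 1 (base-16 happy)
13828: 13828 → 61 → 178 → 125 → 218 → 269 → 170 → 200 → 208 → 169 → 181 → 146 → 85 → 50 → 13 → 169  — repeats 169 (not base-16 happy)

13828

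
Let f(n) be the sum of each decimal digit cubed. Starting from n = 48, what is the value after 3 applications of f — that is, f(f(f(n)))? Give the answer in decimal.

48 → 576
576 → 684
684 → 792

792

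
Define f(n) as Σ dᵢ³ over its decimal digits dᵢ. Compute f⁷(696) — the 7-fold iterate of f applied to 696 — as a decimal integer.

696 → 6³ + 9³ + 6³ = 1161
1161 → 1³ + 1³ + 6³ + 1³ = 219
219 → 2³ + 1³ + 9³ = 738
738 → 7³ + 3³ + 8³ = 882
882 → 8³ + 8³ + 2³ = 1032
1032 → 1³ + 0³ + 3³ + 2³ = 36
36 → 3³ + 6³ = 243

243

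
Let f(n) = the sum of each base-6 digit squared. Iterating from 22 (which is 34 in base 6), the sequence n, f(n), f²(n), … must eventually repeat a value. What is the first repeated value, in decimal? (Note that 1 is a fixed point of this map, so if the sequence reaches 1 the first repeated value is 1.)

22 = (3,4)_6 → 25
25 = (4,1)_6 → 17
17 = (2,5)_6 → 29
29 = (4,5)_6 → 41
41 = (1,0,5)_6 → 26
26 = (4,2)_6 → 20
20 = (3,2)_6 → 13
13 = (2,1)_6 → 5
5 = (5)_6 → 25  — 25 already appeared earlier.

25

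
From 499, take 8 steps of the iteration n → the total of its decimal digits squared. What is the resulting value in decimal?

89

499 → 4² + 9² + 9² = 16 + 81 + 81 = 178
178 → 1² + 7² + 8² = 1 + 49 + 64 = 114
114 → 1² + 1² + 4² = 1 + 1 + 16 = 18
18 → 1² + 8² = 1 + 64 = 65
65 → 6² + 5² = 36 + 25 = 61
61 → 6² + 1² = 36 + 1 = 37
37 → 3² + 7² = 9 + 49 = 58
58 → 5² + 8² = 25 + 64 = 89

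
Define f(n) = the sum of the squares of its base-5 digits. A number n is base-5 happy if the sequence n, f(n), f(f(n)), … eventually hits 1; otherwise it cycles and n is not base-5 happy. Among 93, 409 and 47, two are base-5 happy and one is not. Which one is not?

93: 93 → 27 → 5 → 1  — reaches 1 (base-5 happy)
409: 409 → 27 → 5 → 1  — reaches 1 (base-5 happy)
47: 47 → 21 → 17 → 13 → 13  — repeats 13 (not base-5 happy)

47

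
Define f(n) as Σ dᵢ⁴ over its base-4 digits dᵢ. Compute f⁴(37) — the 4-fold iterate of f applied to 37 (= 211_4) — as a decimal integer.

16

37 = (2,1,1)_4 → 2⁴ + 1⁴ + 1⁴ = 16 + 1 + 1 = 18
18 = (1,0,2)_4 → 1⁴ + 0⁴ + 2⁴ = 1 + 0 + 16 = 17
17 = (1,0,1)_4 → 1⁴ + 0⁴ + 1⁴ = 1 + 0 + 1 = 2
2 = (2)_4 → 2⁴ = 16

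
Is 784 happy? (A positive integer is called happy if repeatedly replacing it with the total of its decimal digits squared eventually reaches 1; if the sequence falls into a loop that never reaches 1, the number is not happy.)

happy

784 → 129
129 → 86
86 → 100
100 → 1  — reached 1.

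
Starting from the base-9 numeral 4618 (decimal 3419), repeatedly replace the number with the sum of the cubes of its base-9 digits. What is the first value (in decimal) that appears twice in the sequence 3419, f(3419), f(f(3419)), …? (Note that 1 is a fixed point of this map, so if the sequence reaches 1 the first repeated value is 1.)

1

3419 = (4,6,1,8)_9 → 4³ + 6³ + 1³ + 8³ = 793
793 = (1,0,7,1)_9 → 1³ + 0³ + 7³ + 1³ = 345
345 = (4,2,3)_9 → 4³ + 2³ + 3³ = 99
99 = (1,2,0)_9 → 1³ + 2³ + 0³ = 9
9 = (1,0)_9 → 1³ + 0³ = 1  — reached the fixed point 1.
1 → 1, so 1 is the first repeated value.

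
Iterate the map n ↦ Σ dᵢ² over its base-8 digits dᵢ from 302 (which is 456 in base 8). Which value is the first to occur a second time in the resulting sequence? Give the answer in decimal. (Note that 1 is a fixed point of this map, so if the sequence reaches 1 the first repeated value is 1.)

1

302 = (4,5,6)_8 → 4² + 5² + 6² = 16 + 25 + 36 = 77
77 = (1,1,5)_8 → 1² + 1² + 5² = 1 + 1 + 25 = 27
27 = (3,3)_8 → 3² + 3² = 9 + 9 = 18
18 = (2,2)_8 → 2² + 2² = 4 + 4 = 8
8 = (1,0)_8 → 1² + 0² = 1 + 0 = 1  — reached the fixed point 1.
1 → 1, so 1 is the first repeated value.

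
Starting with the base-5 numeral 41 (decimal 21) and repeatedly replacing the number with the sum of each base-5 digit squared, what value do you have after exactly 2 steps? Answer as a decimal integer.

21 = (4,1)_5 → 4² + 1² = 17
17 = (3,2)_5 → 3² + 2² = 13

13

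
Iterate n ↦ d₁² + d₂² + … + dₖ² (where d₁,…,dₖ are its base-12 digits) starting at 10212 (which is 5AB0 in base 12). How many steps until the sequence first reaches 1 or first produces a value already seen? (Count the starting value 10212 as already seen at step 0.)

10212 = (5,10,11,0)_12 → 5² + 10² + 11² + 0² = 246
246 = (1,8,6)_12 → 1² + 8² + 6² = 101
101 = (8,5)_12 → 8² + 5² = 89
89 = (7,5)_12 → 7² + 5² = 74
74 = (6,2)_12 → 6² + 2² = 40
40 = (3,4)_12 → 3² + 4² = 25
25 = (2,1)_12 → 2² + 1² = 5
5 = (5)_12 → 5² = 25  — 25 repeats.
That took 8 steps.

8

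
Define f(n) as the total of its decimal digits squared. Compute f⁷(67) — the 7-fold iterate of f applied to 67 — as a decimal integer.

16

67 → 6² + 7² = 85
85 → 8² + 5² = 89
89 → 8² + 9² = 145
145 → 1² + 4² + 5² = 42
42 → 4² + 2² = 20
20 → 2² + 0² = 4
4 → 4² = 16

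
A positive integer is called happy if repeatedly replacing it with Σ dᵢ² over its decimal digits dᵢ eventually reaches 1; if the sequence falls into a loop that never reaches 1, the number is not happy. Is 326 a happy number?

happy

326 → 3² + 2² + 6² = 49
49 → 4² + 9² = 97
97 → 9² + 7² = 130
130 → 1² + 3² + 0² = 10
10 → 1² + 0² = 1  — reached 1.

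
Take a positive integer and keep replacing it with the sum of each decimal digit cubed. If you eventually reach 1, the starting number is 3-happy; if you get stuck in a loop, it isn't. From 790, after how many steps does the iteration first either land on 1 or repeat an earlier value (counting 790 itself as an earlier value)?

790 → 7³ + 9³ + 0³ = 1072
1072 → 1³ + 0³ + 7³ + 2³ = 352
352 → 3³ + 5³ + 2³ = 160
160 → 1³ + 6³ + 0³ = 217
217 → 2³ + 1³ + 7³ = 352  — 352 repeats.
That took 5 steps.

5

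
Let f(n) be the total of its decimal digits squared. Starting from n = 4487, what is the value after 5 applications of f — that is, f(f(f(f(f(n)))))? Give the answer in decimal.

4487 → 4² + 4² + 8² + 7² = 145
145 → 1² + 4² + 5² = 42
42 → 4² + 2² = 20
20 → 2² + 0² = 4
4 → 4² = 16

16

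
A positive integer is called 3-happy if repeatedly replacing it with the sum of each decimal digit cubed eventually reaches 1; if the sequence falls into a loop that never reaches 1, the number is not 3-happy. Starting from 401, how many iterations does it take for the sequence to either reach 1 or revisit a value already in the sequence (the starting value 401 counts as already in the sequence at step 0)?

401 → 4³ + 0³ + 1³ = 64 + 0 + 1 = 65
65 → 6³ + 5³ = 216 + 125 = 341
341 → 3³ + 4³ + 1³ = 27 + 64 + 1 = 92
92 → 9³ + 2³ = 729 + 8 = 737
737 → 7³ + 3³ + 7³ = 343 + 27 + 343 = 713
713 → 7³ + 1³ + 3³ = 343 + 1 + 27 = 371
371 → 3³ + 7³ + 1³ = 27 + 343 + 1 = 371  — 371 repeats.
That took 7 steps.

7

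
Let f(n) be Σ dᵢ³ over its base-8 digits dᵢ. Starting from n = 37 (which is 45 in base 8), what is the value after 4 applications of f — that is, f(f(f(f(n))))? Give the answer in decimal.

37 = (4,5)_8 → 4³ + 5³ = 64 + 125 = 189
189 = (2,7,5)_8 → 2³ + 7³ + 5³ = 8 + 343 + 125 = 476
476 = (7,3,4)_8 → 7³ + 3³ + 4³ = 343 + 27 + 64 = 434
434 = (6,6,2)_8 → 6³ + 6³ + 2³ = 216 + 216 + 8 = 440

440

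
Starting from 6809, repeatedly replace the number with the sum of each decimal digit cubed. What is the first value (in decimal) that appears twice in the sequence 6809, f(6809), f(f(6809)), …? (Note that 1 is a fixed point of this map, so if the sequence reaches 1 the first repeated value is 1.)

371

6809 → 1457
1457 → 533
533 → 179
179 → 1073
1073 → 371
371 → 371  — 371 already appeared earlier.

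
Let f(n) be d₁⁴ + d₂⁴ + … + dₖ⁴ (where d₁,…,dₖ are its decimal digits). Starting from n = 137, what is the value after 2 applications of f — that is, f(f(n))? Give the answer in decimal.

137 → 1⁴ + 3⁴ + 7⁴ = 1 + 81 + 2401 = 2483
2483 → 2⁴ + 4⁴ + 8⁴ + 3⁴ = 16 + 256 + 4096 + 81 = 4449

4449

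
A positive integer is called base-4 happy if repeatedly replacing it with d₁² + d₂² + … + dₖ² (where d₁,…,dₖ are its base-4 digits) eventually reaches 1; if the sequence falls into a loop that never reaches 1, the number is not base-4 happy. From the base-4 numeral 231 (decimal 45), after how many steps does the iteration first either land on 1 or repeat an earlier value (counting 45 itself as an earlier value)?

6

45 = (2,3,1)_4 → 2² + 3² + 1² = 4 + 9 + 1 = 14
14 = (3,2)_4 → 3² + 2² = 9 + 4 = 13
13 = (3,1)_4 → 3² + 1² = 9 + 1 = 10
10 = (2,2)_4 → 2² + 2² = 4 + 4 = 8
8 = (2,0)_4 → 2² + 0² = 4 + 0 = 4
4 = (1,0)_4 → 1² + 0² = 1 + 0 = 1  — reached 1.
That took 6 steps.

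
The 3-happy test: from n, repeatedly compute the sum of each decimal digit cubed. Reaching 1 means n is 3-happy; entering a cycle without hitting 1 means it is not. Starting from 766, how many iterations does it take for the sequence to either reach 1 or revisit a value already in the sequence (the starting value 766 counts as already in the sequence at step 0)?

7

766 → 775
775 → 811
811 → 514
514 → 190
190 → 730
730 → 370
370 → 370  — 370 repeats.
That took 7 steps.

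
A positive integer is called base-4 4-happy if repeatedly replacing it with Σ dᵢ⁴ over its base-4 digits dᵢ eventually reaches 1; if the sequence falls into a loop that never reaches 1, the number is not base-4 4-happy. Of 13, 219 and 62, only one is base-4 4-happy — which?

13

13: 13 → 82 → 18 → 17 → 2 → 16 → 1  — reaches 1 (base-4 4-happy)
219: 219 → 179 → 178 → 113 → 83 → 83  — repeats 83 (not base-4 4-happy)
62: 62 → 178 → 113 → 83 → 83  — repeats 83 (not base-4 4-happy)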